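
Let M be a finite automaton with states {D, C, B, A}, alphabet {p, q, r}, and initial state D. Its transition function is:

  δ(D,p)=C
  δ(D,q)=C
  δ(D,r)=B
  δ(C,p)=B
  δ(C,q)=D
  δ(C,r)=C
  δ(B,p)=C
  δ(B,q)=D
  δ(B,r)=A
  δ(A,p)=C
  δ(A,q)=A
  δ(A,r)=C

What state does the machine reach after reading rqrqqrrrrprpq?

Trace: D -r-> B -q-> D -r-> B -q-> D -q-> C -r-> C -r-> C -r-> C -r-> C -p-> B -r-> A -p-> C -q-> D

D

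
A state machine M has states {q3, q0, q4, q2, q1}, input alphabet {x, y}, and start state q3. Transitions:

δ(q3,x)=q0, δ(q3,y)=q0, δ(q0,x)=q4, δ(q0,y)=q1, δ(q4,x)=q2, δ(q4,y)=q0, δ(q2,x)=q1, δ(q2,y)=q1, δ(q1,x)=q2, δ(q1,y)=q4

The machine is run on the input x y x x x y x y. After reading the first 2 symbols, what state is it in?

Trace: q3 -x-> q0 -y-> q1
After 2 symbols: q1.

q1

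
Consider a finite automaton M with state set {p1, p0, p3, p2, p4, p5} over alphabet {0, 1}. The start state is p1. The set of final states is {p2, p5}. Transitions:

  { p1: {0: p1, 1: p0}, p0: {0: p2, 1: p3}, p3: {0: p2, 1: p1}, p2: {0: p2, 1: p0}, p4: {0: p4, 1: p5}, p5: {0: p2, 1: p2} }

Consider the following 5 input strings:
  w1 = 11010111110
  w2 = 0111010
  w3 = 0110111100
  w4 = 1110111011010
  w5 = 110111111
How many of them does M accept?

4

w1:
  start at p1
  read '1': p1 → p0
  read '1': p0 → p3
  read '0': p3 → p2
  read '1': p2 → p0
  read '0': p0 → p2
  read '1': p2 → p0
  read '1': p0 → p3
  read '1': p3 → p1
  read '1': p1 → p0
  read '1': p0 → p3
  read '0': p3 → p2
  end p2, accepted
w2:
  start at p1
  read '0': p1 → p1
  read '1': p1 → p0
  read '1': p0 → p3
  read '1': p3 → p1
  read '0': p1 → p1
  read '1': p1 → p0
  read '0': p0 → p2
  end p2, accepted
w3:
  start at p1
  read '0': p1 → p1
  read '1': p1 → p0
  read '1': p0 → p3
  read '0': p3 → p2
  read '1': p2 → p0
  read '1': p0 → p3
  read '1': p3 → p1
  read '1': p1 → p0
  read '0': p0 → p2
  read '0': p2 → p2
  end p2, accepted
w4:
  start at p1
  read '1': p1 → p0
  read '1': p0 → p3
  read '1': p3 → p1
  read '0': p1 → p1
  read '1': p1 → p0
  read '1': p0 → p3
  read '1': p3 → p1
  read '0': p1 → p1
  read '1': p1 → p0
  read '1': p0 → p3
  read '0': p3 → p2
  read '1': p2 → p0
  read '0': p0 → p2
  end p2, accepted
w5:
  start at p1
  read '1': p1 → p0
  read '1': p0 → p3
  read '0': p3 → p2
  read '1': p2 → p0
  read '1': p0 → p3
  read '1': p3 → p1
  read '1': p1 → p0
  read '1': p0 → p3
  read '1': p3 → p1
  end p1, rejected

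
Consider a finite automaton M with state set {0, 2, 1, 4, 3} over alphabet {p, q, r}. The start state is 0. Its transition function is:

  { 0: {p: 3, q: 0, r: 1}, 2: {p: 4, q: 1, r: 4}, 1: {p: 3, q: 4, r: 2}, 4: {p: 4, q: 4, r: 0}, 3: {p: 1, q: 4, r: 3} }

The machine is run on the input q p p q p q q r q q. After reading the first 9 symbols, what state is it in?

Trace: 0 -q-> 0 -p-> 3 -p-> 1 -q-> 4 -p-> 4 -q-> 4 -q-> 4 -r-> 0 -q-> 0
After 9 symbols: 0.

0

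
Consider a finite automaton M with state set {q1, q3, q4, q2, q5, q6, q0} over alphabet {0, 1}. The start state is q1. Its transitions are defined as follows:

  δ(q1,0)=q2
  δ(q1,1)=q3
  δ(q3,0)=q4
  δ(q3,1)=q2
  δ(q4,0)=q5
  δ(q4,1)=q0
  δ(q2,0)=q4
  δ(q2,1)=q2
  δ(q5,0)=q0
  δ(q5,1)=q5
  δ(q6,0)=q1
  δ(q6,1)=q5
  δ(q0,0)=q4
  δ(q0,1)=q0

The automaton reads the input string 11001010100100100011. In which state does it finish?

Trace: q1 -1-> q3 -1-> q2 -0-> q4 -0-> q5 -1-> q5 -0-> q0 -1-> q0 -0-> q4 -1-> q0 -0-> q4 -0-> q5 -1-> q5 -0-> q0 -0-> q4 -1-> q0 -0-> q4 -0-> q5 -0-> q0 -1-> q0 -1-> q0

q0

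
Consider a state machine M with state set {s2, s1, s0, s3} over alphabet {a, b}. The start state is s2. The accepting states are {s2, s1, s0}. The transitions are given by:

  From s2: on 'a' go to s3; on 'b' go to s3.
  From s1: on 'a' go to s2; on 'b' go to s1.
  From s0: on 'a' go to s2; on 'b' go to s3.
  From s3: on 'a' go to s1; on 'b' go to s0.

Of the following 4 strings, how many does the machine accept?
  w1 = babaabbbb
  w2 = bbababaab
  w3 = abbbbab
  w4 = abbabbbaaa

3

w1: Trace: s2 -b-> s3 -a-> s1 -b-> s1 -a-> s2 -a-> s3 -b-> s0 -b-> s3 -b-> s0 -b-> s3  → end s3, rejected
w2: Trace: s2 -b-> s3 -b-> s0 -a-> s2 -b-> s3 -a-> s1 -b-> s1 -a-> s2 -a-> s3 -b-> s0  → end s0, accepted
w3: Trace: s2 -a-> s3 -b-> s0 -b-> s3 -b-> s0 -b-> s3 -a-> s1 -b-> s1  → end s1, accepted
w4: Trace: s2 -a-> s3 -b-> s0 -b-> s3 -a-> s1 -b-> s1 -b-> s1 -b-> s1 -a-> s2 -a-> s3 -a-> s1  → end s1, accepted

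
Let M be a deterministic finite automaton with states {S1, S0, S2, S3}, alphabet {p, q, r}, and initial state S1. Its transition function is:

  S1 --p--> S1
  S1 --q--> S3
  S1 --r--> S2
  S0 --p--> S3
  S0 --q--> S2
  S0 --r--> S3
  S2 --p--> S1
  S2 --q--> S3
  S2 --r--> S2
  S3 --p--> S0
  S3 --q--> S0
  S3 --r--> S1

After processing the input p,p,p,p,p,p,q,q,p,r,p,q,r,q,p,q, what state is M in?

S2

Trace: S1 -p-> S1 -p-> S1 -p-> S1 -p-> S1 -p-> S1 -p-> S1 -q-> S3 -q-> S0 -p-> S3 -r-> S1 -p-> S1 -q-> S3 -r-> S1 -q-> S3 -p-> S0 -q-> S2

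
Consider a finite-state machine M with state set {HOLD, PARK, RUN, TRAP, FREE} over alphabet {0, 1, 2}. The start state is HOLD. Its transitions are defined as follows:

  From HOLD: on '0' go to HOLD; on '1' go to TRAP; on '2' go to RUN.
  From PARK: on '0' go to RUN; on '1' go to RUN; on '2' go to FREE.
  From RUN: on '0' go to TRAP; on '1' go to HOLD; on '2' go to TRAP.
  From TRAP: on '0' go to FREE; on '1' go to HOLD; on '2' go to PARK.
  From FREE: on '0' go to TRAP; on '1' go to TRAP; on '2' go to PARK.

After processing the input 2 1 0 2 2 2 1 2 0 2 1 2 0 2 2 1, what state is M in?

TRAP

HOLD → RUN → HOLD → HOLD → RUN → TRAP → PARK → RUN → TRAP → FREE → PARK → RUN → TRAP → FREE → PARK → FREE → TRAP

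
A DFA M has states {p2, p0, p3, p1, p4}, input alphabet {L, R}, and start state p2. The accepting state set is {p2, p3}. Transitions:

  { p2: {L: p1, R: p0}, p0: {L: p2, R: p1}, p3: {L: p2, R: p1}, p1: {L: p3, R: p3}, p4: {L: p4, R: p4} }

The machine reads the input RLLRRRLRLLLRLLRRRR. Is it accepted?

No

Trace: p2 -R-> p0 -L-> p2 -L-> p1 -R-> p3 -R-> p1 -R-> p3 -L-> p2 -R-> p0 -L-> p2 -L-> p1 -L-> p3 -R-> p1 -L-> p3 -L-> p2 -R-> p0 -R-> p1 -R-> p3 -R-> p1
End state p1 is not accepting.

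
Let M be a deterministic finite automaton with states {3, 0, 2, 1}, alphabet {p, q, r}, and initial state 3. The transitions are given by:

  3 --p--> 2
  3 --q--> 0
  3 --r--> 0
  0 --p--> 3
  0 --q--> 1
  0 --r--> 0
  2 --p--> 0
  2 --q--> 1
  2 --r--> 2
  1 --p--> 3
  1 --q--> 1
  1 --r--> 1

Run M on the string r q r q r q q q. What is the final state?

1

3 → 0 → 1 → 1 → 1 → 1 → 1 → 1 → 1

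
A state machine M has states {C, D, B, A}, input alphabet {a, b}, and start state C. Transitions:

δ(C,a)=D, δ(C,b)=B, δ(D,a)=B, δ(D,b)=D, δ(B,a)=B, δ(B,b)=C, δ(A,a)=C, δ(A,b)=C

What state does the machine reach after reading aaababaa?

start at C
read 'a': C → D
read 'a': D → B
read 'a': B → B
read 'b': B → C
read 'a': C → D
read 'b': D → D
read 'a': D → B
read 'a': B → B

B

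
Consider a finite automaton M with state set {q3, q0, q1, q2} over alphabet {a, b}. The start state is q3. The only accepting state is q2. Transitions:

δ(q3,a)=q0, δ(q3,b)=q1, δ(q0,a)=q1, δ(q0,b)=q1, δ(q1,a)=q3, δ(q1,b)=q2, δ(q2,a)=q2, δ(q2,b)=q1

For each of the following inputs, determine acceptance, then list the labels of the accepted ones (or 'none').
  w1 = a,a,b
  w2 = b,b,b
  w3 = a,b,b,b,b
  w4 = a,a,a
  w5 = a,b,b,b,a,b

w1, w3

w1: Trace: q3 -a-> q0 -a-> q1 -b-> q2  → end q2, accepted
w2: Trace: q3 -b-> q1 -b-> q2 -b-> q1  → end q1, rejected
w3: Trace: q3 -a-> q0 -b-> q1 -b-> q2 -b-> q1 -b-> q2  → end q2, accepted
w4: Trace: q3 -a-> q0 -a-> q1 -a-> q3  → end q3, rejected
w5: Trace: q3 -a-> q0 -b-> q1 -b-> q2 -b-> q1 -a-> q3 -b-> q1  → end q1, rejected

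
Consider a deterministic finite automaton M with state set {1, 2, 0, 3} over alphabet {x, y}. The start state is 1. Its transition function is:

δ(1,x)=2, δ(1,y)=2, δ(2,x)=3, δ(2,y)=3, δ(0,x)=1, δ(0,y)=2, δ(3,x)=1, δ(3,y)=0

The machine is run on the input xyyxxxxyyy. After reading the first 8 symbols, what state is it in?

Trace: 1 -x-> 2 -y-> 3 -y-> 0 -x-> 1 -x-> 2 -x-> 3 -x-> 1 -y-> 2
After 8 symbols: 2.

2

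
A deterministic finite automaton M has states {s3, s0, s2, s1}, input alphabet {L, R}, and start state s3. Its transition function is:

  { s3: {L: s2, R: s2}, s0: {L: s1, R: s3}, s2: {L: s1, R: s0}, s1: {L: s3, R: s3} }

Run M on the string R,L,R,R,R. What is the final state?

start at s3
read 'R': s3 → s2
read 'L': s2 → s1
read 'R': s1 → s3
read 'R': s3 → s2
read 'R': s2 → s0

s0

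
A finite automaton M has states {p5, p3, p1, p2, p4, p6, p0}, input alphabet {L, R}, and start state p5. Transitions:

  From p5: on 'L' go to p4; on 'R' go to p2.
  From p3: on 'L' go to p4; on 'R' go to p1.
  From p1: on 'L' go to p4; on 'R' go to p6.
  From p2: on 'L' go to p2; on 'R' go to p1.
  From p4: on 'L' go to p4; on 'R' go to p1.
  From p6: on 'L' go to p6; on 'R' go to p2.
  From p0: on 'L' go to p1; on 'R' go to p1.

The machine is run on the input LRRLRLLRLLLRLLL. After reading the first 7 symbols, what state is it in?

start at p5
read 'L': p5 → p4
read 'R': p4 → p1
read 'R': p1 → p6
read 'L': p6 → p6
read 'R': p6 → p2
read 'L': p2 → p2
read 'L': p2 → p2
After 7 symbols: p2.

p2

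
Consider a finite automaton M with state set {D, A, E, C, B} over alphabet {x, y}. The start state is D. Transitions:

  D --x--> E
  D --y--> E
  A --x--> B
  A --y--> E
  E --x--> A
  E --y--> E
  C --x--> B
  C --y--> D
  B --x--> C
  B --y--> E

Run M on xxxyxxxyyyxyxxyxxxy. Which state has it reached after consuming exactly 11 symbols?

A

start at D
read 'x': D → E
read 'x': E → A
read 'x': A → B
read 'y': B → E
read 'x': E → A
read 'x': A → B
read 'x': B → C
read 'y': C → D
read 'y': D → E
read 'y': E → E
read 'x': E → A
After 11 symbols: A.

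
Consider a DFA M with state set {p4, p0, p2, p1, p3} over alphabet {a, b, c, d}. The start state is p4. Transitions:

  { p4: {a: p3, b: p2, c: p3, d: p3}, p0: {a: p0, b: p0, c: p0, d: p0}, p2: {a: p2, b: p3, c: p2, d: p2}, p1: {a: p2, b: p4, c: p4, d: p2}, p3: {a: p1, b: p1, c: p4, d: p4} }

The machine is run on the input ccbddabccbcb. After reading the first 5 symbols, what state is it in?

p4 → p3 → p4 → p2 → p2 → p2
After 5 symbols: p2.

p2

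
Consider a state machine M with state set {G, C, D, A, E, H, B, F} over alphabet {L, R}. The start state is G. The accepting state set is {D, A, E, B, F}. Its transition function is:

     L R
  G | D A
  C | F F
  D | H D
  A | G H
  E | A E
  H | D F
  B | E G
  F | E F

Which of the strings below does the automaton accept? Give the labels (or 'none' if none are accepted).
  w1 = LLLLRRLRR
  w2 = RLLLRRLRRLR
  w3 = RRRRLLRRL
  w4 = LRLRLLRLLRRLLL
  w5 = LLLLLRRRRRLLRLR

w1, w3, w5

w1: Trace: G -L-> D -L-> H -L-> D -L-> H -R-> F -R-> F -L-> E -R-> E -R-> E  → end E, accepted
w2: Trace: G -R-> A -L-> G -L-> D -L-> H -R-> F -R-> F -L-> E -R-> E -R-> E -L-> A -R-> H  → end H, rejected
w3: Trace: G -R-> A -R-> H -R-> F -R-> F -L-> E -L-> A -R-> H -R-> F -L-> E  → end E, accepted
w4: Trace: G -L-> D -R-> D -L-> H -R-> F -L-> E -L-> A -R-> H -L-> D -L-> H -R-> F -R-> F -L-> E -L-> A -L-> G  → end G, rejected
w5: Trace: G -L-> D -L-> H -L-> D -L-> H -L-> D -R-> D -R-> D -R-> D -R-> D -R-> D -L-> H -L-> D -R-> D -L-> H -R-> F  → end F, accepted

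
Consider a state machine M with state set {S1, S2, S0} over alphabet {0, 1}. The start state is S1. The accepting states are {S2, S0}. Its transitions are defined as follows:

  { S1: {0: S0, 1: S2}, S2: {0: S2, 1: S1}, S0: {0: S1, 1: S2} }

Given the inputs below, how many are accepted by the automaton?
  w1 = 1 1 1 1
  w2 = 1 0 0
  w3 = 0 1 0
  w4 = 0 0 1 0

w1: S1 → S2 → S1 → S2 → S1  → end S1, rejected
w2: S1 → S2 → S2 → S2  → end S2, accepted
w3: S1 → S0 → S2 → S2  → end S2, accepted
w4: S1 → S0 → S1 → S2 → S2  → end S2, accepted

3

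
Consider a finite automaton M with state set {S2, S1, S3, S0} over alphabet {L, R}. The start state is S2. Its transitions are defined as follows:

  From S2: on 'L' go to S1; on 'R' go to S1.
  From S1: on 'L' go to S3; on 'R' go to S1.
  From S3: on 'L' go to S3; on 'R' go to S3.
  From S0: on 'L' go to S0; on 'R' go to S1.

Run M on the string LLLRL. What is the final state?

S2 → S1 → S3 → S3 → S3 → S3

S3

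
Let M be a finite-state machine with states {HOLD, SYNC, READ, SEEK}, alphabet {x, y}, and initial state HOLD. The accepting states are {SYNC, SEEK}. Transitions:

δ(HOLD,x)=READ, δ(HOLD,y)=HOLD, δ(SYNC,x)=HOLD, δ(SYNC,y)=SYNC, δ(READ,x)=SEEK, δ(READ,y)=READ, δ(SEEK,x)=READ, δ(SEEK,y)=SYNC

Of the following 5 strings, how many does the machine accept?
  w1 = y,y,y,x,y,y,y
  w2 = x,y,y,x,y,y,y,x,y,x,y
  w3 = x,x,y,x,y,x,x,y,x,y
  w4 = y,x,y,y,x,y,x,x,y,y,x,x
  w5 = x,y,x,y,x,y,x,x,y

w1:
  start at HOLD
  read 'y': HOLD → HOLD
  read 'y': HOLD → HOLD
  read 'y': HOLD → HOLD
  read 'x': HOLD → READ
  read 'y': READ → READ
  read 'y': READ → READ
  read 'y': READ → READ
  end READ, rejected
w2:
  start at HOLD
  read 'x': HOLD → READ
  read 'y': READ → READ
  read 'y': READ → READ
  read 'x': READ → SEEK
  read 'y': SEEK → SYNC
  read 'y': SYNC → SYNC
  read 'y': SYNC → SYNC
  read 'x': SYNC → HOLD
  read 'y': HOLD → HOLD
  read 'x': HOLD → READ
  read 'y': READ → READ
  end READ, rejected
w3:
  start at HOLD
  read 'x': HOLD → READ
  read 'x': READ → SEEK
  read 'y': SEEK → SYNC
  read 'x': SYNC → HOLD
  read 'y': HOLD → HOLD
  read 'x': HOLD → READ
  read 'x': READ → SEEK
  read 'y': SEEK → SYNC
  read 'x': SYNC → HOLD
  read 'y': HOLD → HOLD
  end HOLD, rejected
w4:
  start at HOLD
  read 'y': HOLD → HOLD
  read 'x': HOLD → READ
  read 'y': READ → READ
  read 'y': READ → READ
  read 'x': READ → SEEK
  read 'y': SEEK → SYNC
  read 'x': SYNC → HOLD
  read 'x': HOLD → READ
  read 'y': READ → READ
  read 'y': READ → READ
  read 'x': READ → SEEK
  read 'x': SEEK → READ
  end READ, rejected
w5:
  start at HOLD
  read 'x': HOLD → READ
  read 'y': READ → READ
  read 'x': READ → SEEK
  read 'y': SEEK → SYNC
  read 'x': SYNC → HOLD
  read 'y': HOLD → HOLD
  read 'x': HOLD → READ
  read 'x': READ → SEEK
  read 'y': SEEK → SYNC
  end SYNC, accepted

1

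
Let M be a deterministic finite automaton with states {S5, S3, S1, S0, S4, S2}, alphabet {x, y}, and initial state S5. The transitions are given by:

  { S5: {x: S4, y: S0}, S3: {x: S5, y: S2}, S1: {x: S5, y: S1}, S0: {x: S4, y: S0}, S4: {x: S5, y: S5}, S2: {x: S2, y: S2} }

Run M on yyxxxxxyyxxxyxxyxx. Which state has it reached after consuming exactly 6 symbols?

S5

S5 → S0 → S0 → S4 → S5 → S4 → S5
After 6 symbols: S5.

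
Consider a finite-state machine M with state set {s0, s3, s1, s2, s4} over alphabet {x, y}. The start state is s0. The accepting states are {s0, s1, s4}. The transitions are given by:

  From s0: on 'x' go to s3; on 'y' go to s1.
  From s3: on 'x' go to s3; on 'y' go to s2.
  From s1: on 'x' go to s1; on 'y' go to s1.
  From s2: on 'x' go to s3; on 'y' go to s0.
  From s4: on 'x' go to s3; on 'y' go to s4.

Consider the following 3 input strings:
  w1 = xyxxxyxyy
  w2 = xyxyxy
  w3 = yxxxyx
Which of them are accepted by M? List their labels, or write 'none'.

w1:
  start at s0
  read 'x': s0 → s3
  read 'y': s3 → s2
  read 'x': s2 → s3
  read 'x': s3 → s3
  read 'x': s3 → s3
  read 'y': s3 → s2
  read 'x': s2 → s3
  read 'y': s3 → s2
  read 'y': s2 → s0
  end s0, accepted
w2:
  start at s0
  read 'x': s0 → s3
  read 'y': s3 → s2
  read 'x': s2 → s3
  read 'y': s3 → s2
  read 'x': s2 → s3
  read 'y': s3 → s2
  end s2, rejected
w3:
  start at s0
  read 'y': s0 → s1
  read 'x': s1 → s1
  read 'x': s1 → s1
  read 'x': s1 → s1
  read 'y': s1 → s1
  read 'x': s1 → s1
  end s1, accepted

w1, w3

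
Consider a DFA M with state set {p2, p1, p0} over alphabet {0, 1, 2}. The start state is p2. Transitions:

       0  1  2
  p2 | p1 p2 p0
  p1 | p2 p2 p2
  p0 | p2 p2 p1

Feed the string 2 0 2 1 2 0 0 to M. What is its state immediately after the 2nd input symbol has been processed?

start at p2
read '2': p2 → p0
read '0': p0 → p2
After 2 symbols: p2.

p2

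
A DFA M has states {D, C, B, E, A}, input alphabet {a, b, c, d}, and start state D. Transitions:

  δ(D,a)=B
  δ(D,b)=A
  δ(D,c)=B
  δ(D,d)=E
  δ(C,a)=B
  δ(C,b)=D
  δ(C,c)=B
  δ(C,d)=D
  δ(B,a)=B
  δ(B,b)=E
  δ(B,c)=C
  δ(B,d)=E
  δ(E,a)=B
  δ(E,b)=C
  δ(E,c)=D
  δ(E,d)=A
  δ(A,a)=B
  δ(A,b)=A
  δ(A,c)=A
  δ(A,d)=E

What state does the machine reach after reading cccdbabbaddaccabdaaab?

D → B → C → B → E → C → B → E → C → B → E → A → B → C → B → B → E → A → B → B → B → E

E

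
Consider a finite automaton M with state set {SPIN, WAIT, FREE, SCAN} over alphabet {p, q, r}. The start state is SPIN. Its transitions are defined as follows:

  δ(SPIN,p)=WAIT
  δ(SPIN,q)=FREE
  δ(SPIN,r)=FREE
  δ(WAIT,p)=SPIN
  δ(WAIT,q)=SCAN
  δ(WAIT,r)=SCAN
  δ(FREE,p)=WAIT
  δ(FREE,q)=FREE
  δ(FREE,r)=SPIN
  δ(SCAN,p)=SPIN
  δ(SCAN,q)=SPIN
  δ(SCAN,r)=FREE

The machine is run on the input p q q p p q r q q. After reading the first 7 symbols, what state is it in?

SPIN

start at SPIN
read 'p': SPIN → WAIT
read 'q': WAIT → SCAN
read 'q': SCAN → SPIN
read 'p': SPIN → WAIT
read 'p': WAIT → SPIN
read 'q': SPIN → FREE
read 'r': FREE → SPIN
After 7 symbols: SPIN.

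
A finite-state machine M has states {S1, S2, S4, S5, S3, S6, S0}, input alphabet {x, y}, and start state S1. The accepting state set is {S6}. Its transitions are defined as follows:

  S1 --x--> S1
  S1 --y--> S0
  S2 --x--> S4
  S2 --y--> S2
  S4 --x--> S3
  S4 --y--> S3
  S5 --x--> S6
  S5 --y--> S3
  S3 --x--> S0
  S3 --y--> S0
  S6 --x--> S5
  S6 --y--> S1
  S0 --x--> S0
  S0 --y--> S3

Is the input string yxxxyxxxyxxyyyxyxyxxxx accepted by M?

No

S1 → S0 → S0 → S0 → S0 → S3 → S0 → S0 → S0 → S3 → S0 → S0 → S3 → S0 → S3 → S0 → S3 → S0 → S3 → S0 → S0 → S0 → S0
End state S0 is not accepting.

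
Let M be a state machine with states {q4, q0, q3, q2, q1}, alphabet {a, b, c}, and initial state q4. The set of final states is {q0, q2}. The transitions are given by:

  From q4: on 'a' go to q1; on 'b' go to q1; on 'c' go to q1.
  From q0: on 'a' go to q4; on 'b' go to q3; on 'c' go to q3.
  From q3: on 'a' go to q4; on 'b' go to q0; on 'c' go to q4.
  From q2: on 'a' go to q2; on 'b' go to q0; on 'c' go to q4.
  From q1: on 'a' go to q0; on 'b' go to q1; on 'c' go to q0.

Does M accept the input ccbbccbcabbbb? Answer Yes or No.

No

Trace: q4 -c-> q1 -c-> q0 -b-> q3 -b-> q0 -c-> q3 -c-> q4 -b-> q1 -c-> q0 -a-> q4 -b-> q1 -b-> q1 -b-> q1 -b-> q1
End state q1 is not accepting.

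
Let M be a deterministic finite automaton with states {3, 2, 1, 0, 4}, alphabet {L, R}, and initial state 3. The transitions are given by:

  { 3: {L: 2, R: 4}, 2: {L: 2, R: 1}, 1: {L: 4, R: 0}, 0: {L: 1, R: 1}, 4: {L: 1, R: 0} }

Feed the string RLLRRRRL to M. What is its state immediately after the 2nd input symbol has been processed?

start at 3
read 'R': 3 → 4
read 'L': 4 → 1
After 2 symbols: 1.

1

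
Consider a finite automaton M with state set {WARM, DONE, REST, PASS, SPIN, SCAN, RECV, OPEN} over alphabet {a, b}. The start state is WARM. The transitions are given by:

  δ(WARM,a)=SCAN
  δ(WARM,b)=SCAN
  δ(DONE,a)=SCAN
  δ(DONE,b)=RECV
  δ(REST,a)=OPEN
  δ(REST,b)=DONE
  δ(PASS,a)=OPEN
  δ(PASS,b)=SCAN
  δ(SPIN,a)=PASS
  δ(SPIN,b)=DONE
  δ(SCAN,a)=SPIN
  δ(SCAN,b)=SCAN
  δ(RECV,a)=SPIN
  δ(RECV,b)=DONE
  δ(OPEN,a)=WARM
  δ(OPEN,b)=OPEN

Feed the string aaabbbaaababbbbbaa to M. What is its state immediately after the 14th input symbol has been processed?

WARM → SCAN → SPIN → PASS → SCAN → SCAN → SCAN → SPIN → PASS → OPEN → OPEN → WARM → SCAN → SCAN → SCAN
After 14 symbols: SCAN.

SCAN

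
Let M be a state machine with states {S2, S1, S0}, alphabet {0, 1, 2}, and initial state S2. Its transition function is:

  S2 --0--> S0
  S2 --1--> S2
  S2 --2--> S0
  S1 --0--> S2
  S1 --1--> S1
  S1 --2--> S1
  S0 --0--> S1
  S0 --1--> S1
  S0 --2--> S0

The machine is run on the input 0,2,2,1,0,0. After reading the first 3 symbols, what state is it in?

S0

S2 → S0 → S0 → S0
After 3 symbols: S0.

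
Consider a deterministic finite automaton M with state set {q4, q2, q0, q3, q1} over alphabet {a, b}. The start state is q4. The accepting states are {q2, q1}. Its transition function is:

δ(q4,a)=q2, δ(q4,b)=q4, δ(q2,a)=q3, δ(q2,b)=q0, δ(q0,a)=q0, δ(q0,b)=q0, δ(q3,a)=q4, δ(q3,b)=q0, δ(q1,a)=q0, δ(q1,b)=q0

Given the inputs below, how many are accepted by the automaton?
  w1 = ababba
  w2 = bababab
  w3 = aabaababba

w1: q4 → q2 → q0 → q0 → q0 → q0 → q0  → end q0, rejected
w2: q4 → q4 → q2 → q0 → q0 → q0 → q0 → q0  → end q0, rejected
w3: q4 → q2 → q3 → q0 → q0 → q0 → q0 → q0 → q0 → q0 → q0  → end q0, rejected

0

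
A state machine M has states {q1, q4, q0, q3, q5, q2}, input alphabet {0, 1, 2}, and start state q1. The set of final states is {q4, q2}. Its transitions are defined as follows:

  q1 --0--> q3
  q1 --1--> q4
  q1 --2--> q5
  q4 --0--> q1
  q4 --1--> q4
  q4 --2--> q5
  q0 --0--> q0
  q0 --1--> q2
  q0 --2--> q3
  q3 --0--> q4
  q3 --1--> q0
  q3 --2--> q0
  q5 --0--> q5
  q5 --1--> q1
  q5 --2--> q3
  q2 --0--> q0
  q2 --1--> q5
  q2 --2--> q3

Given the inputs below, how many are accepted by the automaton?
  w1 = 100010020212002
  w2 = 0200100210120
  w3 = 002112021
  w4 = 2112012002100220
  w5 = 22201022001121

1

w1: Trace: q1 -1-> q4 -0-> q1 -0-> q3 -0-> q4 -1-> q4 -0-> q1 -0-> q3 -2-> q0 -0-> q0 -2-> q3 -1-> q0 -2-> q3 -0-> q4 -0-> q1 -2-> q5  → end q5, rejected
w2: Trace: q1 -0-> q3 -2-> q0 -0-> q0 -0-> q0 -1-> q2 -0-> q0 -0-> q0 -2-> q3 -1-> q0 -0-> q0 -1-> q2 -2-> q3 -0-> q4  → end q4, accepted
w3: Trace: q1 -0-> q3 -0-> q4 -2-> q5 -1-> q1 -1-> q4 -2-> q5 -0-> q5 -2-> q3 -1-> q0  → end q0, rejected
w4: Trace: q1 -2-> q5 -1-> q1 -1-> q4 -2-> q5 -0-> q5 -1-> q1 -2-> q5 -0-> q5 -0-> q5 -2-> q3 -1-> q0 -0-> q0 -0-> q0 -2-> q3 -2-> q0 -0-> q0  → end q0, rejected
w5: Trace: q1 -2-> q5 -2-> q3 -2-> q0 -0-> q0 -1-> q2 -0-> q0 -2-> q3 -2-> q0 -0-> q0 -0-> q0 -1-> q2 -1-> q5 -2-> q3 -1-> q0  → end q0, rejected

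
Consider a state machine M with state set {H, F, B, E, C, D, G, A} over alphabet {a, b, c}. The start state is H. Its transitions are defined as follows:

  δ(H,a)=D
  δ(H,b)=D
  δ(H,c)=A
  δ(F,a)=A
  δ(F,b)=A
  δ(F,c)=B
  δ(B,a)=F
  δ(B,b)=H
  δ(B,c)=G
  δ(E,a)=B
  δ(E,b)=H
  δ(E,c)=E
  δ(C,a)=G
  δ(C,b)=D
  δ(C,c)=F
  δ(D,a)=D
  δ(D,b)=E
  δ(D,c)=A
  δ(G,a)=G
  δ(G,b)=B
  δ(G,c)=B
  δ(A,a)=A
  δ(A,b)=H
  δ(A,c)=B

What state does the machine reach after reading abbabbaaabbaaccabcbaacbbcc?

start at H
read 'a': H → D
read 'b': D → E
read 'b': E → H
read 'a': H → D
read 'b': D → E
read 'b': E → H
read 'a': H → D
read 'a': D → D
read 'a': D → D
read 'b': D → E
read 'b': E → H
read 'a': H → D
read 'a': D → D
read 'c': D → A
read 'c': A → B
read 'a': B → F
read 'b': F → A
read 'c': A → B
read 'b': B → H
read 'a': H → D
read 'a': D → D
read 'c': D → A
read 'b': A → H
read 'b': H → D
read 'c': D → A
read 'c': A → B

B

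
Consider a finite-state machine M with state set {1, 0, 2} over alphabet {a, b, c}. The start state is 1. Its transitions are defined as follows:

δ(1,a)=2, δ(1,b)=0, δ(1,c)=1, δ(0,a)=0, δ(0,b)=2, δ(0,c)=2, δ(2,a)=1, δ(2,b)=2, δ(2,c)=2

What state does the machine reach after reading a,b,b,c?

2

1 → 2 → 2 → 2 → 2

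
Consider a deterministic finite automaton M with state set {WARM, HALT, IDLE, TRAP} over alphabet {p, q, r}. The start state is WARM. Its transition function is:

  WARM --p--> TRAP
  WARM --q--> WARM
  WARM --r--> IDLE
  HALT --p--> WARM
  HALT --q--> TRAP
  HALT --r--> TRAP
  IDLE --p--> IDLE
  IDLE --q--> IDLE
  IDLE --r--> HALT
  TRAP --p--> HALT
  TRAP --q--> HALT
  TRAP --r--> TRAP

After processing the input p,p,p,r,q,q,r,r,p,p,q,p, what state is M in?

start at WARM
read 'p': WARM → TRAP
read 'p': TRAP → HALT
read 'p': HALT → WARM
read 'r': WARM → IDLE
read 'q': IDLE → IDLE
read 'q': IDLE → IDLE
read 'r': IDLE → HALT
read 'r': HALT → TRAP
read 'p': TRAP → HALT
read 'p': HALT → WARM
read 'q': WARM → WARM
read 'p': WARM → TRAP

TRAP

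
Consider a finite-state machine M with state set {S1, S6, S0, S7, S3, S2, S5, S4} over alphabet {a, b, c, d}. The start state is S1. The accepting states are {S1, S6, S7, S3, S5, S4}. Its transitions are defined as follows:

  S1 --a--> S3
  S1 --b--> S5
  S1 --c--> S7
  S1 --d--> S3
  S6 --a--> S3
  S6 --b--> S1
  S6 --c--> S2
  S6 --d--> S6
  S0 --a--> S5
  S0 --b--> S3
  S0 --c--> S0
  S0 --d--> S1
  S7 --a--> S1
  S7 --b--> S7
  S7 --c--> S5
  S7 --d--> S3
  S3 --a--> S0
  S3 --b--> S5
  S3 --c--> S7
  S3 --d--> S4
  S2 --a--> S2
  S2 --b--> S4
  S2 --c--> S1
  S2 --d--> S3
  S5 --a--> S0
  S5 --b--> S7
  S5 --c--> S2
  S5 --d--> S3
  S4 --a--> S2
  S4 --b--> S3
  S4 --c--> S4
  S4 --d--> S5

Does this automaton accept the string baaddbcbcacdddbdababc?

Yes

S1 → S5 → S0 → S5 → S3 → S4 → S3 → S7 → S7 → S5 → S0 → S0 → S1 → S3 → S4 → S3 → S4 → S2 → S4 → S2 → S4 → S4
End state S4 is accepting.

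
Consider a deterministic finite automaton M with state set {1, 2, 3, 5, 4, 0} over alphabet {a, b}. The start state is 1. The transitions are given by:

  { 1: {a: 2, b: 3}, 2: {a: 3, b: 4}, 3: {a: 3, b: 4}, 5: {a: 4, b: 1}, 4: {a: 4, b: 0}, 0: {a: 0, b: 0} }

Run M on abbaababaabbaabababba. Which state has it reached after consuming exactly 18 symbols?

0

Trace: 1 -a-> 2 -b-> 4 -b-> 0 -a-> 0 -a-> 0 -b-> 0 -a-> 0 -b-> 0 -a-> 0 -a-> 0 -b-> 0 -b-> 0 -a-> 0 -a-> 0 -b-> 0 -a-> 0 -b-> 0 -a-> 0
After 18 symbols: 0.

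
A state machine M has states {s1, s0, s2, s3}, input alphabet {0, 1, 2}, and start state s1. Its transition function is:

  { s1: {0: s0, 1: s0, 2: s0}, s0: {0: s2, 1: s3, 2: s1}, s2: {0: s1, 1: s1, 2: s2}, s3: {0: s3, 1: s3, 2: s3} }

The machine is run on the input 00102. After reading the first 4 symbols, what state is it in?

start at s1
read '0': s1 → s0
read '0': s0 → s2
read '1': s2 → s1
read '0': s1 → s0
After 4 symbols: s0.

s0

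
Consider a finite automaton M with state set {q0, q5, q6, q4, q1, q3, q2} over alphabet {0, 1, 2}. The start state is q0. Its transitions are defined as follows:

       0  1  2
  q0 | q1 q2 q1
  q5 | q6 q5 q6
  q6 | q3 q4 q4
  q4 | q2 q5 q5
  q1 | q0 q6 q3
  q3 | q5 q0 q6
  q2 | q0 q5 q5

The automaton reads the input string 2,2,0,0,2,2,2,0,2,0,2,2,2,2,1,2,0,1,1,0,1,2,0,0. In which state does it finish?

q3

start at q0
read '2': q0 → q1
read '2': q1 → q3
read '0': q3 → q5
read '0': q5 → q6
read '2': q6 → q4
read '2': q4 → q5
read '2': q5 → q6
read '0': q6 → q3
read '2': q3 → q6
read '0': q6 → q3
read '2': q3 → q6
read '2': q6 → q4
read '2': q4 → q5
read '2': q5 → q6
read '1': q6 → q4
read '2': q4 → q5
read '0': q5 → q6
read '1': q6 → q4
read '1': q4 → q5
read '0': q5 → q6
read '1': q6 → q4
read '2': q4 → q5
read '0': q5 → q6
read '0': q6 → q3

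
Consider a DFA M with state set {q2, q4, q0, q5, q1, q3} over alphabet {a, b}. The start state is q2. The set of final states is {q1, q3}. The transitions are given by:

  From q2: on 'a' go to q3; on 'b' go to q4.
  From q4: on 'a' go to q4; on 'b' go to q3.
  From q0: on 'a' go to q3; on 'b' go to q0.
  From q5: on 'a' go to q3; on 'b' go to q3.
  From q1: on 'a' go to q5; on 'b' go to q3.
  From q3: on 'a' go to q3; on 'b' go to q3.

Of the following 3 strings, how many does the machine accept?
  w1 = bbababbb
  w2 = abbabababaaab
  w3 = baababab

3

w1:
  start at q2
  read 'b': q2 → q4
  read 'b': q4 → q3
  read 'a': q3 → q3
  read 'b': q3 → q3
  read 'a': q3 → q3
  read 'b': q3 → q3
  read 'b': q3 → q3
  read 'b': q3 → q3
  end q3, accepted
w2:
  start at q2
  read 'a': q2 → q3
  read 'b': q3 → q3
  read 'b': q3 → q3
  read 'a': q3 → q3
  read 'b': q3 → q3
  read 'a': q3 → q3
  read 'b': q3 → q3
  read 'a': q3 → q3
  read 'b': q3 → q3
  read 'a': q3 → q3
  read 'a': q3 → q3
  read 'a': q3 → q3
  read 'b': q3 → q3
  end q3, accepted
w3:
  start at q2
  read 'b': q2 → q4
  read 'a': q4 → q4
  read 'a': q4 → q4
  read 'b': q4 → q3
  read 'a': q3 → q3
  read 'b': q3 → q3
  read 'a': q3 → q3
  read 'b': q3 → q3
  end q3, accepted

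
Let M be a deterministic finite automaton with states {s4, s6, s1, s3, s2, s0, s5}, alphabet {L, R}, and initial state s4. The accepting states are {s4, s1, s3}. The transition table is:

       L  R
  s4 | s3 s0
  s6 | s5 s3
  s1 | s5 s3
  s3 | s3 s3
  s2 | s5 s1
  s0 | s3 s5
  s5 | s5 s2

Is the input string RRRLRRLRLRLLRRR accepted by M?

Yes

start at s4
read 'R': s4 → s0
read 'R': s0 → s5
read 'R': s5 → s2
read 'L': s2 → s5
read 'R': s5 → s2
read 'R': s2 → s1
read 'L': s1 → s5
read 'R': s5 → s2
read 'L': s2 → s5
read 'R': s5 → s2
read 'L': s2 → s5
read 'L': s5 → s5
read 'R': s5 → s2
read 'R': s2 → s1
read 'R': s1 → s3
End state s3 is accepting.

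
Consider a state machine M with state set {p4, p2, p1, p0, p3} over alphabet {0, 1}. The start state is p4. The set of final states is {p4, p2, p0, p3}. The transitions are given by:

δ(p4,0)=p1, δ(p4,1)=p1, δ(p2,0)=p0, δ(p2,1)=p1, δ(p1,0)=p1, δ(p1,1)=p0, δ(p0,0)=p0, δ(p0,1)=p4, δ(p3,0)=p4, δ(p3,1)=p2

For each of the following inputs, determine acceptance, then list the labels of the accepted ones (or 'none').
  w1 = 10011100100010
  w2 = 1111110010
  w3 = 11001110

w1: Trace: p4 -1-> p1 -0-> p1 -0-> p1 -1-> p0 -1-> p4 -1-> p1 -0-> p1 -0-> p1 -1-> p0 -0-> p0 -0-> p0 -0-> p0 -1-> p4 -0-> p1  → end p1, rejected
w2: Trace: p4 -1-> p1 -1-> p0 -1-> p4 -1-> p1 -1-> p0 -1-> p4 -0-> p1 -0-> p1 -1-> p0 -0-> p0  → end p0, accepted
w3: Trace: p4 -1-> p1 -1-> p0 -0-> p0 -0-> p0 -1-> p4 -1-> p1 -1-> p0 -0-> p0  → end p0, accepted

w2, w3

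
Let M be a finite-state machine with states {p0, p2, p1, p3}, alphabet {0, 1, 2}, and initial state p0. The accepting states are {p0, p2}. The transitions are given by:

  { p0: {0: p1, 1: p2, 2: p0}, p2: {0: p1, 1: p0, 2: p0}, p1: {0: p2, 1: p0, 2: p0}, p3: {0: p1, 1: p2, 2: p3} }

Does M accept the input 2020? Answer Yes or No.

Trace: p0 -2-> p0 -0-> p1 -2-> p0 -0-> p1
End state p1 is not accepting.

No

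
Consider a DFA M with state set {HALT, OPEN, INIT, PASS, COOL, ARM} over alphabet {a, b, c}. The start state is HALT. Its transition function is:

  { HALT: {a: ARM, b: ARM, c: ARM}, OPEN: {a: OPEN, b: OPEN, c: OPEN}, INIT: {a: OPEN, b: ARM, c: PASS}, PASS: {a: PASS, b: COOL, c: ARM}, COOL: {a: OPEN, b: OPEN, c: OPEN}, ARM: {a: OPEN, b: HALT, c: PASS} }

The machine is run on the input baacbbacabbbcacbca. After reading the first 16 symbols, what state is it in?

HALT → ARM → OPEN → OPEN → OPEN → OPEN → OPEN → OPEN → OPEN → OPEN → OPEN → OPEN → OPEN → OPEN → OPEN → OPEN → OPEN
After 16 symbols: OPEN.

OPEN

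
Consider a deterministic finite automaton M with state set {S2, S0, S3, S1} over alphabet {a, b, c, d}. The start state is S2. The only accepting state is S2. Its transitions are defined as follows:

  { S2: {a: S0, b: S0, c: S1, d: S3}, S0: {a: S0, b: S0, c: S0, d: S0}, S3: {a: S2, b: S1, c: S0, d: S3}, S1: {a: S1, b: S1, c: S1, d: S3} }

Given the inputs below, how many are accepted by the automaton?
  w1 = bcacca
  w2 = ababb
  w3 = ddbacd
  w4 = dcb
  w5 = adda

0

w1: Trace: S2 -b-> S0 -c-> S0 -a-> S0 -c-> S0 -c-> S0 -a-> S0  → end S0, rejected
w2: Trace: S2 -a-> S0 -b-> S0 -a-> S0 -b-> S0 -b-> S0  → end S0, rejected
w3: Trace: S2 -d-> S3 -d-> S3 -b-> S1 -a-> S1 -c-> S1 -d-> S3  → end S3, rejected
w4: Trace: S2 -d-> S3 -c-> S0 -b-> S0  → end S0, rejected
w5: Trace: S2 -a-> S0 -d-> S0 -d-> S0 -a-> S0  → end S0, rejected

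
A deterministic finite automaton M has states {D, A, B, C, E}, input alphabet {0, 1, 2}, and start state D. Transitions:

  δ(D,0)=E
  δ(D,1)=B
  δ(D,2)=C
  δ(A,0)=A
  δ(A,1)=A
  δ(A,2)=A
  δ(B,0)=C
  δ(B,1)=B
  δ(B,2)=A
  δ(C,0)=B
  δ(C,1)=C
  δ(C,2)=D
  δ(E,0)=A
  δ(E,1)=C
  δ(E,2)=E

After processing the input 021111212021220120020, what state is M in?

start at D
read '0': D → E
read '2': E → E
read '1': E → C
read '1': C → C
read '1': C → C
read '1': C → C
read '2': C → D
read '1': D → B
read '2': B → A
read '0': A → A
read '2': A → A
read '1': A → A
read '2': A → A
read '2': A → A
read '0': A → A
read '1': A → A
read '2': A → A
read '0': A → A
read '0': A → A
read '2': A → A
read '0': A → A

A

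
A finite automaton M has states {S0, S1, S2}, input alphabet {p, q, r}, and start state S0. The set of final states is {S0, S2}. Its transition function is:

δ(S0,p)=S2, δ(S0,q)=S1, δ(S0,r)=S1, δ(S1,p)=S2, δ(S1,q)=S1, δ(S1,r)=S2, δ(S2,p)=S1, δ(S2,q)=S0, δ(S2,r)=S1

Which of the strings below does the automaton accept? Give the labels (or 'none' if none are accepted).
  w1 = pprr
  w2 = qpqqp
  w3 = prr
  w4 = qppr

w2, w3, w4

w1: Trace: S0 -p-> S2 -p-> S1 -r-> S2 -r-> S1  → end S1, rejected
w2: Trace: S0 -q-> S1 -p-> S2 -q-> S0 -q-> S1 -p-> S2  → end S2, accepted
w3: Trace: S0 -p-> S2 -r-> S1 -r-> S2  → end S2, accepted
w4: Trace: S0 -q-> S1 -p-> S2 -p-> S1 -r-> S2  → end S2, accepted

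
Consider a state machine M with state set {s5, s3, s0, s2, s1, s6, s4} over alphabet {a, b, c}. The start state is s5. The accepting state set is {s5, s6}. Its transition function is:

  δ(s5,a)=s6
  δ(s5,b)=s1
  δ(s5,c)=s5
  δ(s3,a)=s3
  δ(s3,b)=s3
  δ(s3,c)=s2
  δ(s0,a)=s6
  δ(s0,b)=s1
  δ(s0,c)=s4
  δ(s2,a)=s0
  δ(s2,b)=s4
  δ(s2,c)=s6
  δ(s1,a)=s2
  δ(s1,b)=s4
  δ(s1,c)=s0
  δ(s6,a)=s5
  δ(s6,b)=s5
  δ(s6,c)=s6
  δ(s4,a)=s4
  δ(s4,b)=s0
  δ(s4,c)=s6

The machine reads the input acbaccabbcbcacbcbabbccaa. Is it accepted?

Trace: s5 -a-> s6 -c-> s6 -b-> s5 -a-> s6 -c-> s6 -c-> s6 -a-> s5 -b-> s1 -b-> s4 -c-> s6 -b-> s5 -c-> s5 -a-> s6 -c-> s6 -b-> s5 -c-> s5 -b-> s1 -a-> s2 -b-> s4 -b-> s0 -c-> s4 -c-> s6 -a-> s5 -a-> s6
End state s6 is accepting.

Yes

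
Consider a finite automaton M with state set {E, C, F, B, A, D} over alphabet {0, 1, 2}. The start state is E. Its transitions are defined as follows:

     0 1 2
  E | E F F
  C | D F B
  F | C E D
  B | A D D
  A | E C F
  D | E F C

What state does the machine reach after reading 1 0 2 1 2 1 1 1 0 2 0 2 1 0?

start at E
read '1': E → F
read '0': F → C
read '2': C → B
read '1': B → D
read '2': D → C
read '1': C → F
read '1': F → E
read '1': E → F
read '0': F → C
read '2': C → B
read '0': B → A
read '2': A → F
read '1': F → E
read '0': E → E

E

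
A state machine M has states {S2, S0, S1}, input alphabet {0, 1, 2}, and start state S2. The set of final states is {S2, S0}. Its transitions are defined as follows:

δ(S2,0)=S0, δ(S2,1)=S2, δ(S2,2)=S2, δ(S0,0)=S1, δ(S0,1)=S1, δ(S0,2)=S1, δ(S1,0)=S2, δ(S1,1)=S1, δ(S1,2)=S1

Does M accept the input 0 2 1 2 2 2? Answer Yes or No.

start at S2
read '0': S2 → S0
read '2': S0 → S1
read '1': S1 → S1
read '2': S1 → S1
read '2': S1 → S1
read '2': S1 → S1
End state S1 is not accepting.

No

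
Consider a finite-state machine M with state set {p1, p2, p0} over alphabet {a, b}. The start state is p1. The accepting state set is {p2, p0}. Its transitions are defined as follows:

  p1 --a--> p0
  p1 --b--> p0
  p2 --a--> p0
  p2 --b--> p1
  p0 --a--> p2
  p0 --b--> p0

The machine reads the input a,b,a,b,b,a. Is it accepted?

p1 → p0 → p0 → p2 → p1 → p0 → p2
End state p2 is accepting.

Yes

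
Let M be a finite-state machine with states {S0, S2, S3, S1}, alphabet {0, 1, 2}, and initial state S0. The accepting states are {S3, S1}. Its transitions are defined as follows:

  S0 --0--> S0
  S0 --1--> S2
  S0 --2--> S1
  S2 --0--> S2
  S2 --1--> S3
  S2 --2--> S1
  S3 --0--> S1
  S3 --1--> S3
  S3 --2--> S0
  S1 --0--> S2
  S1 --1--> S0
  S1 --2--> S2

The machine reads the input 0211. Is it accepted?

No

start at S0
read '0': S0 → S0
read '2': S0 → S1
read '1': S1 → S0
read '1': S0 → S2
End state S2 is not accepting.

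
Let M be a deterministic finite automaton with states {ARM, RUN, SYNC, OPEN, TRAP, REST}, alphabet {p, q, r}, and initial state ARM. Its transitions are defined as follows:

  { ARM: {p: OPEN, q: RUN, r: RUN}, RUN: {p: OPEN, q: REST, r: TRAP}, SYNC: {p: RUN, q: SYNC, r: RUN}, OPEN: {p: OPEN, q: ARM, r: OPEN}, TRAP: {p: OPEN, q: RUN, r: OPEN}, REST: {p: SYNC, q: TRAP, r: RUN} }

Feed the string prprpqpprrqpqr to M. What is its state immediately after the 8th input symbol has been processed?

ARM → OPEN → OPEN → OPEN → OPEN → OPEN → ARM → OPEN → OPEN
After 8 symbols: OPEN.

OPEN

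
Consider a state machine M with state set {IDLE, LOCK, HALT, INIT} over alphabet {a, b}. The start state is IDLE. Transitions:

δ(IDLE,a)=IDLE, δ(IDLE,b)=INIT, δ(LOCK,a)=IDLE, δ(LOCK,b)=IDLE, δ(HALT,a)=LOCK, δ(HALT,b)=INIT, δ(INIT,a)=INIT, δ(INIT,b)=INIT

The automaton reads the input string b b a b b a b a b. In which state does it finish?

INIT

IDLE → INIT → INIT → INIT → INIT → INIT → INIT → INIT → INIT → INIT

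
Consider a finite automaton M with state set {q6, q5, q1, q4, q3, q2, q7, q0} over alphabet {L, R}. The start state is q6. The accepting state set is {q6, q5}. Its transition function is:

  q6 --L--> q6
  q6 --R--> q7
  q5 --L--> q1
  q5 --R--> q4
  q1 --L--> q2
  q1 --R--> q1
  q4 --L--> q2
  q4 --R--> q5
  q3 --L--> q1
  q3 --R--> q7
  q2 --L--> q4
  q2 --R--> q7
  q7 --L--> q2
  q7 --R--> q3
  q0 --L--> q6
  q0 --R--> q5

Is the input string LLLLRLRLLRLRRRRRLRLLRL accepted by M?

start at q6
read 'L': q6 → q6
read 'L': q6 → q6
read 'L': q6 → q6
read 'L': q6 → q6
read 'R': q6 → q7
read 'L': q7 → q2
read 'R': q2 → q7
read 'L': q7 → q2
read 'L': q2 → q4
read 'R': q4 → q5
read 'L': q5 → q1
read 'R': q1 → q1
read 'R': q1 → q1
read 'R': q1 → q1
read 'R': q1 → q1
read 'R': q1 → q1
read 'L': q1 → q2
read 'R': q2 → q7
read 'L': q7 → q2
read 'L': q2 → q4
read 'R': q4 → q5
read 'L': q5 → q1
End state q1 is not accepting.

No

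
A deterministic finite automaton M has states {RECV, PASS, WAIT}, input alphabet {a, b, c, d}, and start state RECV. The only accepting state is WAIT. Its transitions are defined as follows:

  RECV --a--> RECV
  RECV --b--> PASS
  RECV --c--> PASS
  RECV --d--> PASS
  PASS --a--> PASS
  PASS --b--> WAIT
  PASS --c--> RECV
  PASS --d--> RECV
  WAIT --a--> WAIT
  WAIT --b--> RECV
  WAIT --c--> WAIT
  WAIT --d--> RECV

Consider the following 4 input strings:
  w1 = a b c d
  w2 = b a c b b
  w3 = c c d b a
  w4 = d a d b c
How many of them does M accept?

w1:
  start at RECV
  read 'a': RECV → RECV
  read 'b': RECV → PASS
  read 'c': PASS → RECV
  read 'd': RECV → PASS
  end PASS, rejected
w2:
  start at RECV
  read 'b': RECV → PASS
  read 'a': PASS → PASS
  read 'c': PASS → RECV
  read 'b': RECV → PASS
  read 'b': PASS → WAIT
  end WAIT, accepted
w3:
  start at RECV
  read 'c': RECV → PASS
  read 'c': PASS → RECV
  read 'd': RECV → PASS
  read 'b': PASS → WAIT
  read 'a': WAIT → WAIT
  end WAIT, accepted
w4:
  start at RECV
  read 'd': RECV → PASS
  read 'a': PASS → PASS
  read 'd': PASS → RECV
  read 'b': RECV → PASS
  read 'c': PASS → RECV
  end RECV, rejected

2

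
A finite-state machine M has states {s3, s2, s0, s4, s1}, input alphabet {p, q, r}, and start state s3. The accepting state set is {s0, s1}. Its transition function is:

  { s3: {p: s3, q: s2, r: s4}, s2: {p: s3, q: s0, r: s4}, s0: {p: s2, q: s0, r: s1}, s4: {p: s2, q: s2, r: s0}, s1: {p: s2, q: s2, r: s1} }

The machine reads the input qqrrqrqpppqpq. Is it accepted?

No

start at s3
read 'q': s3 → s2
read 'q': s2 → s0
read 'r': s0 → s1
read 'r': s1 → s1
read 'q': s1 → s2
read 'r': s2 → s4
read 'q': s4 → s2
read 'p': s2 → s3
read 'p': s3 → s3
read 'p': s3 → s3
read 'q': s3 → s2
read 'p': s2 → s3
read 'q': s3 → s2
End state s2 is not accepting.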